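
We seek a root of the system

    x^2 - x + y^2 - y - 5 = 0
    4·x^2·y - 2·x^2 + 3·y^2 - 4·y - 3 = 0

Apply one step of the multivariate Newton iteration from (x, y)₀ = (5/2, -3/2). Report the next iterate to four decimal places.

At (5/2, -3/2): F = (2.5000, -40.2500).
Jacobian J = [[2·x - 1, 2·y - 1], [8·x·y - 4·x, 4·x^2 + 6·y - 4]].
At the point, J = [[4.0000, -4.0000], [-40.0000, 12.0000]] (det J = -112.0000).
Solving J·Δ = −F gives Δ = (-1.1696, -0.5446).
Then the next iterate is (x, y)₁ = (1.3304, -2.0446).

(1.3304, -2.0446)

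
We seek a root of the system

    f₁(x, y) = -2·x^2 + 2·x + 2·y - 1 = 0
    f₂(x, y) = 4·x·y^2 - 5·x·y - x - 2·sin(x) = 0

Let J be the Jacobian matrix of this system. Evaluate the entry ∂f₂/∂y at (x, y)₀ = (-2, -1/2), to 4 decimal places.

∂f₂/∂y = 8·x·y - 5·x.
At (-2, -1/2) this is 18.0000.

18.0000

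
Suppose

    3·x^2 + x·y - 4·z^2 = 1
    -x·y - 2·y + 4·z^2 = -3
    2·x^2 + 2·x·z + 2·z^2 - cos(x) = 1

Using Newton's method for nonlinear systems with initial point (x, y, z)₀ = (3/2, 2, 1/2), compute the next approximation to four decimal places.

At (3/2, 2, 1/2): F = (7.7500, -3.0000, 5.429263).
Jacobian J = [[6·x + y, x, -8·z], [-y, -x - 2, 8·z], [4·x + 2·z + sin(x), 0, 2·x + 4·z]].
At the point, J = [[11.0000, 1.5000, -4.0000], [-2.0000, -3.5000, 4.0000], [7.997495, 0.0000, 5.0000]] (det J = -241.479960).
Solving J·Δ = −F gives Δ = (-0.6483, -0.5425, -0.0488).
Then the next iterate is (x, y, z)₁ = (0.8517, 1.4575, 0.4512).

(0.8517, 1.4575, 0.4512)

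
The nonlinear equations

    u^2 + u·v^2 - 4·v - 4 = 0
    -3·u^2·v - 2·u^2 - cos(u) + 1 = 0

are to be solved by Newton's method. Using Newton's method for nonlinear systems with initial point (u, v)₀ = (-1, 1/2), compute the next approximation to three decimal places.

(-1.015, -0.545)

At (-1, 1/2): F = (-5.250, -3.04030).
Jacobian J = [[2·u + v^2, 2·u·v - 4], [-6·u·v - 4·u + sin(u), -3·u^2]].
At the point, J = [[-1.750, -5.000], [6.15853, -3.000]] (det J = 36.04265).
Solving J·Δ = −F gives Δ = (-0.015, -1.045).
Then the next iterate is (u, v)₁ = (-1.015, -0.545).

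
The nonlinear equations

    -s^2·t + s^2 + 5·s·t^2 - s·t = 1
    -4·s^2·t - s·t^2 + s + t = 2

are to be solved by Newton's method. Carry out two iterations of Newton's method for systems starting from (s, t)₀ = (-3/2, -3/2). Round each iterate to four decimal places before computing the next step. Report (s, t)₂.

(-1.3089, -0.5161)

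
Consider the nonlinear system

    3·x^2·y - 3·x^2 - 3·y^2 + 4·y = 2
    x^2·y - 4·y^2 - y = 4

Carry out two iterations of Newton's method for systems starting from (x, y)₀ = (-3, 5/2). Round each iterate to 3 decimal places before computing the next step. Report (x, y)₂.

(-2.879, 0.979)

At (-3, 5/2): F = (29.750, -9.000).
Jacobian J = [[6·x·y - 6·x, 3·x^2 - 6·y + 4], [2·x·y, x^2 - 8·y - 1]].
At the point, J = [[-27.000, 16.000], [-15.000, -12.000]] (det J = 564.000).
Solving J·Δ = −F gives Δ = (0.378, -1.222).
Then the next iterate is (x, y)₁ = (-2.622, 1.278).
Round to (-2.622, 1.278) and repeat: F = (3.94580, -3.02503), J = [[-4.37350, 16.95665], [-6.70183, -4.34912]].
Δ = (-0.257, -0.299), so (x, y)₂ = (-2.879, 0.979).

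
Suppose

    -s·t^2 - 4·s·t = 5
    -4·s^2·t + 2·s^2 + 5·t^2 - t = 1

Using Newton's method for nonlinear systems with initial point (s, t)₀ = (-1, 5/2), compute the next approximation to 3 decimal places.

At (-1, 5/2): F = (11.250, 19.750).
Jacobian J = [[-t^2 - 4·t, -2·s·t - 4·s], [-8·s·t + 4·s, -4·s^2 + 10·t - 1]].
At the point, J = [[-16.250, 9.000], [16.000, 20.000]] (det J = -469.000).
Solving J·Δ = −F gives Δ = (0.101, -1.068).
Then the next iterate is (s, t)₁ = (-0.899, 1.432).

(-0.899, 1.432)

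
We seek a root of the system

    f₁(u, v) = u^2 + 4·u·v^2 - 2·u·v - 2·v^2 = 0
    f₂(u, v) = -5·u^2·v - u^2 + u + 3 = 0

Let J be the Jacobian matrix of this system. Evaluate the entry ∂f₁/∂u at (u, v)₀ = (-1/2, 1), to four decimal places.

1.0000

∂f₁/∂u = 2·u + 4·v^2 - 2·v.
At (-1/2, 1) this is 1.0000.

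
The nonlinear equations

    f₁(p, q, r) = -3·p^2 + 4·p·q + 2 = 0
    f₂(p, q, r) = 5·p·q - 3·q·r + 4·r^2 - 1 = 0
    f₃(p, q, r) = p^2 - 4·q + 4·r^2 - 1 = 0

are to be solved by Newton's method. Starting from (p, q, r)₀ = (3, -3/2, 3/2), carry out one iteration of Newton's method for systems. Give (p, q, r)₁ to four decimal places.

At (3, -3/2, 3/2): F = (-43.0000, -7.7500, 23.0000).
Jacobian J = [[-6·p + 4·q, 4·p, 0], [5·q, 5·p - 3·r, -3·q + 8·r], [2·p, -4, 8·r]].
At the point, J = [[-24.0000, 12.0000, 0.0000], [-7.5000, 10.5000, 16.5000], [6.0000, -4.0000, 12.0000]] (det J = -2340.0000).
Solving J·Δ = −F gives Δ = (-1.1051, 1.3731, -0.9064).
Then the next iterate is (p, q, r)₁ = (1.8949, -0.1269, 0.5936).

(1.8949, -0.1269, 0.5936)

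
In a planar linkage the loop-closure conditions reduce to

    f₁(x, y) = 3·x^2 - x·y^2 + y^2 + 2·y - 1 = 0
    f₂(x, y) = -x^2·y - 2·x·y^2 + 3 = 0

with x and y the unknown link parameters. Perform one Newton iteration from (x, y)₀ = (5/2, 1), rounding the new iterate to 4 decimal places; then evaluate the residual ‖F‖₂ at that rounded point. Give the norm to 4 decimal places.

5.3348

At (5/2, 1): F = (18.2500, -8.2500).
Jacobian J = [[6·x - y^2, -2·x·y + 2·y + 2], [-2·x·y - 2·y^2, -x^2 - 4·x·y]].
At the point, J = [[14.0000, -1.0000], [-7.0000, -16.2500]] (det J = -234.5000).
Solving J·Δ = −F gives Δ = (-1.2998, 0.0522).
Then the next iterate is (x, y)₁ = (1.2002, 1.0522).
Re-evaluating at (1.2002, 1.0522): F = (5.204194, -1.173216), so ‖F‖₂ = 5.3348.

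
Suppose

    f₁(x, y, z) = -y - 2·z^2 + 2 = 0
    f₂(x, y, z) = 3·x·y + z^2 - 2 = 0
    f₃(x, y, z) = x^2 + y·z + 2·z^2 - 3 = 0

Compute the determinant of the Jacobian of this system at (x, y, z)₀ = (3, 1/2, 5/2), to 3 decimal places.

J = [[0, -1, -4·z], [3·y, 3·x, 2·z], [2·x, z, y + 4·z]].
At the point, J = [[0.000, -1.000, -10.000], [1.500, 9.000, 5.000], [6.000, 2.500, 10.500]].
det J = 488.250.

488.250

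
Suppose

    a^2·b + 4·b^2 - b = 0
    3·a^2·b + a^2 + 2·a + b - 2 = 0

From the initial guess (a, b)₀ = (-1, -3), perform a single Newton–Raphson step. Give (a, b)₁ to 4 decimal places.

(-0.5263, -1.3816)

At (-1, -3): F = (36.0000, -15.0000).
Jacobian J = [[2·a·b, a^2 + 8·b - 1], [6·a·b + 2·a + 2, 3·a^2 + 1]].
At the point, J = [[6.0000, -24.0000], [18.0000, 4.0000]] (det J = 456.0000).
Solving J·Δ = −F gives Δ = (0.4737, 1.6184).
Then the next iterate is (a, b)₁ = (-0.5263, -1.3816).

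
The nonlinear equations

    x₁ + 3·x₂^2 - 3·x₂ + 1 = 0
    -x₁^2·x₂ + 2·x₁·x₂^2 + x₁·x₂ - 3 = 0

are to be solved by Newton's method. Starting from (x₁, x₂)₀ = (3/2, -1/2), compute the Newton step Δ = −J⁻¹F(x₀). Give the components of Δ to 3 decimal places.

(5.536, 1.714)

At (3/2, -1/2): F = (4.750, -1.875).
Jacobian J = [[1, 6·x₂ - 3], [-2·x₁·x₂ + 2·x₂^2 + x₂, -x₁^2 + 4·x₁·x₂ + x₁]].
At the point, J = [[1.000, -6.000], [1.500, -3.750]] (det J = 5.250).
Solving J·Δ = −F gives Δ = (5.536, 1.714).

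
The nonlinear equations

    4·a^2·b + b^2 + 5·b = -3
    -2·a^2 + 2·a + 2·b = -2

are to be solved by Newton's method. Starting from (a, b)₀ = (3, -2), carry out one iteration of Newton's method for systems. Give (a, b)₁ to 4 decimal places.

(1.6569, -1.7153)

At (3, -2): F = (-75.0000, -14.0000).
Jacobian J = [[8·a·b, 4·a^2 + 2·b + 5], [-4·a + 2, 2]].
At the point, J = [[-48.0000, 37.0000], [-10.0000, 2.0000]] (det J = 274.0000).
Solving J·Δ = −F gives Δ = (-1.3431, 0.2847).
Then the next iterate is (a, b)₁ = (1.6569, -1.7153).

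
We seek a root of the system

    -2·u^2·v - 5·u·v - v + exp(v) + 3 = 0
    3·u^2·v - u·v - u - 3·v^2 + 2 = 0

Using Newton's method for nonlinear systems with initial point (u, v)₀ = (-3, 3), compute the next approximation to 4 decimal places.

At (-3, 3): F = (11.085537, 68.0000).
Jacobian J = [[-4·u·v - 5·v, -2·u^2 - 5·u + exp(v) - 1], [6·u·v - v - 1, 3·u^2 - u - 6·v]].
At the point, J = [[21.0000, 16.085537], [-58.0000, 12.0000]] (det J = 1184.961142).
Solving J·Δ = −F gives Δ = (0.8108, -1.7477).
Then the next iterate is (u, v)₁ = (-2.1892, 1.2523).

(-2.1892, 1.2523)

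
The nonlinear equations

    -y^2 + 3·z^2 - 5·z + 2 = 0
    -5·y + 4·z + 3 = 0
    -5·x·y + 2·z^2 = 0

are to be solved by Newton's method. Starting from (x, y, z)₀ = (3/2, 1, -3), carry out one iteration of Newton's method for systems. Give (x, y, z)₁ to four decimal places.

(0.6878, -0.2195, -1.0244)

At (3/2, 1, -3): F = (43.0000, -14.0000, 10.5000).
Jacobian J = [[0, -2·y, 6·z - 5], [0, -5, 4], [-5·y, -5·x, 4·z]].
At the point, J = [[0.0000, -2.0000, -23.0000], [0.0000, -5.0000, 4.0000], [-5.0000, -7.5000, -12.0000]] (det J = 615.0000).
Solving J·Δ = −F gives Δ = (-0.8122, -1.2195, 1.9756).
Then the next iterate is (x, y, z)₁ = (0.6878, -0.2195, -1.0244).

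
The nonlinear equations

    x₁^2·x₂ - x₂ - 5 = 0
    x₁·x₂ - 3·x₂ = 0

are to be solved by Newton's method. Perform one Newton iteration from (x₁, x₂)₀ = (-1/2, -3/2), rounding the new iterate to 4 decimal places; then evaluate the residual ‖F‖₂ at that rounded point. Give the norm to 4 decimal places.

9.7940

At (-1/2, -3/2): F = (-3.8750, 5.2500).
Jacobian J = [[2·x₁·x₂, x₁^2 - 1], [x₂, x₁ - 3]].
At the point, J = [[1.5000, -0.7500], [-1.5000, -3.5000]] (det J = -6.3750).
Solving J·Δ = −F gives Δ = (2.7451, 0.3235).
Then the next iterate is (x₁, x₂)₁ = (2.2451, -1.1765).
Re-evaluating at (2.2451, -1.1765): F = (-9.753618, 0.888140), so ‖F‖₂ = 9.7940.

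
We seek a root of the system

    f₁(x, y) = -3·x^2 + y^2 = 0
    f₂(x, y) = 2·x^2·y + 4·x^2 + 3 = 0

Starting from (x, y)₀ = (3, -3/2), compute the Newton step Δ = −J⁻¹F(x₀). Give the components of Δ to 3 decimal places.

(-1.338, -0.221)

At (3, -3/2): F = (-24.750, 12.000).
Jacobian J = [[-6·x, 2·y], [4·x·y + 8·x, 2·x^2]].
At the point, J = [[-18.000, -3.000], [6.000, 18.000]] (det J = -306.000).
Solving J·Δ = −F gives Δ = (-1.338, -0.221).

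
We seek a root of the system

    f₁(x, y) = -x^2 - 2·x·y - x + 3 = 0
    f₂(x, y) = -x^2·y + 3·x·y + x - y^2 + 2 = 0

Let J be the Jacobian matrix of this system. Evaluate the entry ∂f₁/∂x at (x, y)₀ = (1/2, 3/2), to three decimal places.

-5.000

∂f₁/∂x = -2·x - 2·y - 1.
At (1/2, 3/2) this is -5.000.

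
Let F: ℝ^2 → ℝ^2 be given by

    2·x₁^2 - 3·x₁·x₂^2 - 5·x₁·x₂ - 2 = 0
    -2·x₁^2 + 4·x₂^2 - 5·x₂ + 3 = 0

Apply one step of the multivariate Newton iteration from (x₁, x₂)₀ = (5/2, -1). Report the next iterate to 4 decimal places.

(0.9714, 0.1374)

At (5/2, -1): F = (15.5000, -0.5000).
Jacobian J = [[4·x₁ - 3·x₂^2 - 5·x₂, -6·x₁·x₂ - 5·x₁], [-4·x₁, 8·x₂ - 5]].
At the point, J = [[12.0000, 2.5000], [-10.0000, -13.0000]] (det J = -131.0000).
Solving J·Δ = −F gives Δ = (-1.5286, 1.1374).
Then the next iterate is (x₁, x₂)₁ = (0.9714, 0.1374).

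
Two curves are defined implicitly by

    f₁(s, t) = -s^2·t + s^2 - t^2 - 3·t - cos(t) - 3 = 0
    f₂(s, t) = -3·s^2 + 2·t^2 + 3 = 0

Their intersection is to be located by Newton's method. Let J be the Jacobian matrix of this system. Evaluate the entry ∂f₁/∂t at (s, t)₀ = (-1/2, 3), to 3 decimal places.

∂f₁/∂t = -s^2 - 2·t + sin(t) - 3.
At (-1/2, 3) this is -9.109.

-9.109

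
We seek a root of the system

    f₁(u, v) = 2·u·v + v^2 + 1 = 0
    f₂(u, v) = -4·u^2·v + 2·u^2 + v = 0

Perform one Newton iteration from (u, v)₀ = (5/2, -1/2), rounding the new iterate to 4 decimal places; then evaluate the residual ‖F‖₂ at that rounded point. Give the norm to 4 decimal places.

6.0622

At (5/2, -1/2): F = (-1.2500, 24.5000).
Jacobian J = [[2·v, 2·u + 2·v], [-8·u·v + 4·u, -4·u^2 + 1]].
At the point, J = [[-1.0000, 4.0000], [20.0000, -24.0000]] (det J = -56.0000).
Solving J·Δ = −F gives Δ = (-1.2143, 0.0089).
Then the next iterate is (u, v)₁ = (1.2857, -0.4911).
Re-evaluating at (1.2857, -0.4911): F = (-0.021635, 6.062150), so ‖F‖₂ = 6.0622.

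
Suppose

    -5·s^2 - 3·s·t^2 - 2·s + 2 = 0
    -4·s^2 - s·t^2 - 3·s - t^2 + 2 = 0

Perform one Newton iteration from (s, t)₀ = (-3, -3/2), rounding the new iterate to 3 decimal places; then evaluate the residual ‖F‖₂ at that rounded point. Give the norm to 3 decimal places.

At (-3, -3/2): F = (-16.750, -20.500).
Jacobian J = [[-10·s - 3·t^2 - 2, -6·s·t], [-8·s - t^2 - 3, -2·s·t - 2·t]].
At the point, J = [[21.250, -27.000], [18.750, -6.000]] (det J = 378.750).
Solving J·Δ = −F gives Δ = (1.196, 0.321).
Then the next iterate is (s, t)₁ = (-1.804, -1.179).
Re-evaluating at (-1.804, -1.179): F = (-3.14118, -4.48807), so ‖F‖₂ = 5.478.

5.478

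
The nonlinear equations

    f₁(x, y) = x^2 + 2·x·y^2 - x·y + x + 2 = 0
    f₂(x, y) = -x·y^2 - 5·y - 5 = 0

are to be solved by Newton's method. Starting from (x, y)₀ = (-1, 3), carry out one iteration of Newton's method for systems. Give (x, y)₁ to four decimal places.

(-2.5765, -0.1882)

At (-1, 3): F = (-13.0000, -11.0000).
Jacobian J = [[2·x + 2·y^2 - y + 1, 4·x·y - x], [-y^2, -2·x·y - 5]].
At the point, J = [[14.0000, -11.0000], [-9.0000, 1.0000]] (det J = -85.0000).
Solving J·Δ = −F gives Δ = (-1.5765, -3.1882).
Then the next iterate is (x, y)₁ = (-2.5765, -0.1882).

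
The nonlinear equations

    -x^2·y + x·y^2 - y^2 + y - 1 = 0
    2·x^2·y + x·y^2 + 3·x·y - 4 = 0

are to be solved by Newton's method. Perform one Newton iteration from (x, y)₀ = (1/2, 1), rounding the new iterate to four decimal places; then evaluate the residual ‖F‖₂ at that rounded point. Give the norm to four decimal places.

At (1/2, 1): F = (-0.7500, -1.5000).
Jacobian J = [[-2·x·y + y^2, -x^2 + 2·x·y - 2·y + 1], [4·x·y + y^2 + 3·y, 2·x^2 + 2·x·y + 3·x]].
At the point, J = [[0.0000, -0.2500], [6.0000, 3.0000]] (det J = 1.5000).
Solving J·Δ = −F gives Δ = (1.7500, -3.0000).
Then the next iterate is (x, y)₁ = (2.2500, -2.0000).
Re-evaluating at (2.2500, -2.0000): F = (12.1250, -28.7500), so ‖F‖₂ = 31.2022.

31.2022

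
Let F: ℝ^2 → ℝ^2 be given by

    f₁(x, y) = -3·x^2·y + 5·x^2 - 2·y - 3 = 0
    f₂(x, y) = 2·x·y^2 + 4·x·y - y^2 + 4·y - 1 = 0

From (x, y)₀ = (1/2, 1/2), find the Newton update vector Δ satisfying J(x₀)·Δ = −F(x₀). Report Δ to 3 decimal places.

At (1/2, 1/2): F = (-3.125, 2.000).
Jacobian J = [[-6·x·y + 10·x, -3·x^2 - 2], [2·y^2 + 4·y, 4·x·y + 4·x - 2·y + 4]].
At the point, J = [[3.500, -2.750], [2.500, 6.000]] (det J = 27.875).
Solving J·Δ = −F gives Δ = (0.475, -0.531).

(0.475, -0.531)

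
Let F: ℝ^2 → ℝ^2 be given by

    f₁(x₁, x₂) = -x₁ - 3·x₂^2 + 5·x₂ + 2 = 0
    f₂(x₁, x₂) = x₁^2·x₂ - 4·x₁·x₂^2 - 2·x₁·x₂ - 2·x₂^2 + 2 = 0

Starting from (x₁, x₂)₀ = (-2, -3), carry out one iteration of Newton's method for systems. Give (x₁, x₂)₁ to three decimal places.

At (-2, -3): F = (-38.000, 32.000).
Jacobian J = [[-1, -6·x₂ + 5], [2·x₁·x₂ - 4·x₂^2 - 2·x₂, x₁^2 - 8·x₁·x₂ - 2·x₁ - 4·x₂]].
At the point, J = [[-1.000, 23.000], [-18.000, -28.000]] (det J = 442.000).
Solving J·Δ = −F gives Δ = (-0.742, 1.620).
Then the next iterate is (x₁, x₂)₁ = (-2.742, -1.380).

(-2.742, -1.380)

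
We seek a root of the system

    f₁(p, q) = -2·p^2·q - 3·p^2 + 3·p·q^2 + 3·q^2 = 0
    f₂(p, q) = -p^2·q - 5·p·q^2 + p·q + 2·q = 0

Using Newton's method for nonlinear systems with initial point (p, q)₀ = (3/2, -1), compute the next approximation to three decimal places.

(0.042, -0.731)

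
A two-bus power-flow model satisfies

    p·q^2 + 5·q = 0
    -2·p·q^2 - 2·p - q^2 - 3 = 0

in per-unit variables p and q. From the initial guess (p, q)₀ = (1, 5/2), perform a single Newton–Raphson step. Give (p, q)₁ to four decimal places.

(1.8537, 0.0915)

At (1, 5/2): F = (18.7500, -23.7500).
Jacobian J = [[q^2, 2·p·q + 5], [-2·q^2 - 2, -4·p·q - 2·q]].
At the point, J = [[6.2500, 10.0000], [-14.5000, -15.0000]] (det J = 51.2500).
Solving J·Δ = −F gives Δ = (0.8537, -2.4085).
Then the next iterate is (p, q)₁ = (1.8537, 0.0915).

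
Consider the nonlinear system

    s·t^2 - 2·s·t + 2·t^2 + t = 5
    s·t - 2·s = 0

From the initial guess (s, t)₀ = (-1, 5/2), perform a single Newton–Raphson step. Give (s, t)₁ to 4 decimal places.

At (-1, 5/2): F = (8.7500, -0.5000).
Jacobian J = [[t^2 - 2·t, 2·s·t - 2·s + 4·t + 1], [t - 2, s]].
At the point, J = [[1.2500, 8.0000], [0.5000, -1.0000]] (det J = -5.2500).
Solving J·Δ = −F gives Δ = (-0.9048, -0.9524).
Then the next iterate is (s, t)₁ = (-1.9048, 1.5476).

(-1.9048, 1.5476)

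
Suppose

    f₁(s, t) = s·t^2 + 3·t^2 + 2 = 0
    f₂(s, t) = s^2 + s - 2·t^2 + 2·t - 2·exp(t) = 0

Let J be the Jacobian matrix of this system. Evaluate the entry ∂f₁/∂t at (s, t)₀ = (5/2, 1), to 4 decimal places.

∂f₁/∂t = 2·s·t + 6·t.
At (5/2, 1) this is 11.0000.

11.0000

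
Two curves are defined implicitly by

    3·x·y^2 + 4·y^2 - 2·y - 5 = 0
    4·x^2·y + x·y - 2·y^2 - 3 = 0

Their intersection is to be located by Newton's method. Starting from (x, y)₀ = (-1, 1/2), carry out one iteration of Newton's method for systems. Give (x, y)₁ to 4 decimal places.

At (-1, 1/2): F = (-5.7500, -2.0000).
Jacobian J = [[3·y^2, 6·x·y + 8·y - 2], [8·x·y + y, 4·x^2 + x - 4·y]].
At the point, J = [[0.7500, -1.0000], [-3.5000, 1.0000]] (det J = -2.7500).
Solving J·Δ = −F gives Δ = (-2.8182, -7.8636).
Then the next iterate is (x, y)₁ = (-3.8182, -7.3636).

(-3.8182, -7.3636)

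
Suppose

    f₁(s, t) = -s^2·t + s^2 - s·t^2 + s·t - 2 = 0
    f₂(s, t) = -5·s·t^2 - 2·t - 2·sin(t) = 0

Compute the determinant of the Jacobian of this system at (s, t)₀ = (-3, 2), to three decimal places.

235.329

J = [[-2·s·t + 2·s - t^2 + t, -s^2 - 2·s·t + s], [-5·t^2, -10·s·t - 2·cos(t) - 2]].
At the point, J = [[4.000, 0.000], [-20.000, 58.83229]].
det J = 235.329.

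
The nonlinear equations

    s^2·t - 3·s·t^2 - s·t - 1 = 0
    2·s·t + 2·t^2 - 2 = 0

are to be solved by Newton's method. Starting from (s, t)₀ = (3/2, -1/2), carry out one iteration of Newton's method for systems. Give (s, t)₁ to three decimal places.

(-2.286, -1.286)

At (3/2, -1/2): F = (-2.500, -3.000).
Jacobian J = [[2·s·t - 3·t^2 - t, s^2 - 6·s·t - s], [2·t, 2·s + 4·t]].
At the point, J = [[-1.750, 5.250], [-1.000, 1.000]] (det J = 3.500).
Solving J·Δ = −F gives Δ = (-3.786, -0.786).
Then the next iterate is (s, t)₁ = (-2.286, -1.286).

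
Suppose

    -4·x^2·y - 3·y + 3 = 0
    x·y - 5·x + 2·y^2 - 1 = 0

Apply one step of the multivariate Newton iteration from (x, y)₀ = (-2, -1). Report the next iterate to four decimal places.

(4.3889, -5.2222)

At (-2, -1): F = (22.0000, 13.0000).
Jacobian J = [[-8·x·y, -4·x^2 - 3], [y - 5, x + 4·y]].
At the point, J = [[-16.0000, -19.0000], [-6.0000, -6.0000]] (det J = -18.0000).
Solving J·Δ = −F gives Δ = (6.3889, -4.2222).
Then the next iterate is (x, y)₁ = (4.3889, -5.2222).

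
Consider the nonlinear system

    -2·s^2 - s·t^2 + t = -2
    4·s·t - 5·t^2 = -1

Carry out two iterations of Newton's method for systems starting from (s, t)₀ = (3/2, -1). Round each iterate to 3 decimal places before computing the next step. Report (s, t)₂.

At (3/2, -1): F = (-5.000, -10.000).
Jacobian J = [[-4·s - t^2, -2·s·t + 1], [4·t, 4·s - 10·t]].
At the point, J = [[-7.000, 4.000], [-4.000, 16.000]] (det J = -96.000).
Solving J·Δ = −F gives Δ = (-0.417, 0.521).
Then the next iterate is (s, t)₁ = (1.083, -0.479).
Round to (1.083, -0.479) and repeat: F = (-1.07326, -2.22223), J = [[-4.56144, 2.03751], [-1.916, 9.122]].
Δ = (-0.140, 0.214), so (s, t)₂ = (0.943, -0.265).

(0.943, -0.265)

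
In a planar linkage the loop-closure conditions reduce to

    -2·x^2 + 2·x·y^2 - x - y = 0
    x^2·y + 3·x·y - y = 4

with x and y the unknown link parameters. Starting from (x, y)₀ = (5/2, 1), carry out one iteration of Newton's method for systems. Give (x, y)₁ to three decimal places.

At (5/2, 1): F = (-11.000, 8.750).
Jacobian J = [[-4·x + 2·y^2 - 1, 4·x·y - 1], [2·x·y + 3·y, x^2 + 3·x - 1]].
At the point, J = [[-9.000, 9.000], [8.000, 12.750]] (det J = -186.750).
Solving J·Δ = −F gives Δ = (-1.173, 0.050).
Then the next iterate is (x, y)₁ = (1.327, 1.050).

(1.327, 1.050)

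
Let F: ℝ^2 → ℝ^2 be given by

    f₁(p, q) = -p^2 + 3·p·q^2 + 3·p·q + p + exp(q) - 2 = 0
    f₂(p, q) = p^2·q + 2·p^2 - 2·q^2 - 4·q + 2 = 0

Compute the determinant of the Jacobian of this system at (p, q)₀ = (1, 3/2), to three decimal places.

-207.622

J = [[-2·p + 3·q^2 + 3·q + 1, 6·p·q + 3·p + exp(q)], [2·p·q + 4·p, p^2 - 4·q - 4]].
At the point, J = [[10.250, 16.48169], [7.000, -9.000]].
det J = -207.622.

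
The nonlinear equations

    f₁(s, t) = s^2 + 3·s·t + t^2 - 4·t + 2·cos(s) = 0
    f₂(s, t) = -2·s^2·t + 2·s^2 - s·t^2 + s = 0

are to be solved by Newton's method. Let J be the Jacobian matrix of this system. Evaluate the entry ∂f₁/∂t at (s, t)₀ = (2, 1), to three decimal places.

4.000

∂f₁/∂t = 3·s + 2·t - 4.
At (2, 1) this is 4.000.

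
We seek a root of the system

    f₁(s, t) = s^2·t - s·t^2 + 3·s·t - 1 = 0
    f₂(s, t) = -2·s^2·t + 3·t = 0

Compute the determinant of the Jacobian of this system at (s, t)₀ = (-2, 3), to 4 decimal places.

J = [[2·s·t - t^2 + 3·t, s^2 - 2·s·t + 3·s], [-4·s·t, -2·s^2 + 3]].
At the point, J = [[-12.0000, 10.0000], [24.0000, -5.0000]].
det J = -180.0000.

-180.0000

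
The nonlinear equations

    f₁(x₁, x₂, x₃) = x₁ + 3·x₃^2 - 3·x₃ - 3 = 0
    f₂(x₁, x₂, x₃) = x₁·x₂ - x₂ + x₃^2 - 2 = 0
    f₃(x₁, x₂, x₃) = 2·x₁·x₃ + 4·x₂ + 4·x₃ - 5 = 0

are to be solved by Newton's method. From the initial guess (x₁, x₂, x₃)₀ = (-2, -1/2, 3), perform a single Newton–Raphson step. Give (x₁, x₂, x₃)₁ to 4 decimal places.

At (-2, -1/2, 3): F = (13.0000, 8.5000, -7.0000).
Jacobian J = [[1, 0, 6·x₃ - 3], [x₂, x₁ - 1, 2·x₃], [2·x₃, 4, 2·x₁ + 4]].
At the point, J = [[1.0000, 0.0000, 15.0000], [-0.5000, -3.0000, 6.0000], [6.0000, 4.0000, 0.0000]] (det J = 216.0000).
Solving J·Δ = −F gives Δ = (0.5417, 0.9375, -0.9028).
Then the next iterate is (x₁, x₂, x₃)₁ = (-1.4583, 0.4375, 2.0972).

(-1.4583, 0.4375, 2.0972)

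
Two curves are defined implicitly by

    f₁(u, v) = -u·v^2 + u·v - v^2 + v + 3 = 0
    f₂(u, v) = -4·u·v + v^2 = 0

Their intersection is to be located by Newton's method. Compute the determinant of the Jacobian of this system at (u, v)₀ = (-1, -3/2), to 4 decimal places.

-3.7500

J = [[-v^2 + v, -2·u·v + u - 2·v + 1], [-4·v, -4·u + 2·v]].
At the point, J = [[-3.7500, 0.0000], [6.0000, 1.0000]].
det J = -3.7500.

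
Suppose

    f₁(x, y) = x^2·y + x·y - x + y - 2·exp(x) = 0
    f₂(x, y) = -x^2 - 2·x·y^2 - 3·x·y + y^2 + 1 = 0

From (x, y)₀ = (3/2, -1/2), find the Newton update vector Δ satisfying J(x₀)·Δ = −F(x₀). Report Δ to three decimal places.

(-0.754, 0.803)

At (3/2, -1/2): F = (-12.83838, 0.500).
Jacobian J = [[2·x·y + y - 2·exp(x) - 1, x^2 + x + 1], [-2·x - 2·y^2 - 3·y, -4·x·y - 3·x + 2·y]].
At the point, J = [[-11.96338, 4.750], [-2.000, -2.500]] (det J = 39.40845).
Solving J·Δ = −F gives Δ = (-0.754, 0.803).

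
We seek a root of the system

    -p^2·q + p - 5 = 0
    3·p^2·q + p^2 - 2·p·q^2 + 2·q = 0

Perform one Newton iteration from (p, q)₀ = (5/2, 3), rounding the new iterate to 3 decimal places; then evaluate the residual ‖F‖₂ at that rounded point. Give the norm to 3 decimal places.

10.660

At (5/2, 3): F = (-21.250, 23.500).
Jacobian J = [[-2·p·q + 1, -p^2], [6·p·q + 2·p - 2·q^2, 3·p^2 - 4·p·q + 2]].
At the point, J = [[-14.000, -6.250], [32.000, -9.250]] (det J = 329.500).
Solving J·Δ = −F gives Δ = (-1.042, -1.065).
Then the next iterate is (p, q)₁ = (1.458, 1.935).
Re-evaluating at (1.458, 1.935): F = (-7.65535, 7.41766), so ‖F‖₂ = 10.660.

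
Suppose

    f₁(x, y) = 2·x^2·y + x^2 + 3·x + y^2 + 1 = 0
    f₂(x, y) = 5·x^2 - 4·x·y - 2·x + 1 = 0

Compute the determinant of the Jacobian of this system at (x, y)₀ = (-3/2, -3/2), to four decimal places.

J = [[4·x·y + 2·x + 3, 2·x^2 + 2·y], [10·x - 4·y - 2, -4·x]].
At the point, J = [[9.0000, 1.5000], [-11.0000, 6.0000]].
det J = 70.5000.

70.5000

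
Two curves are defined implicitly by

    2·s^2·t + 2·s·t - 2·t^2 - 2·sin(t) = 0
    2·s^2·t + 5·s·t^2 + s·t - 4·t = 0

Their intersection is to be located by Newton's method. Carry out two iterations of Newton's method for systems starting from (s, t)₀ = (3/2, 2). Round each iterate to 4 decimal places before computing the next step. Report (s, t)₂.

(0.9941, 0.8313)

At (3/2, 2): F = (5.181405, 34.0000).
Jacobian J = [[4·s·t + 2·t, 2·s^2 + 2·s - 4·t - 2·cos(t)], [4·s·t + 5·t^2 + t, 2·s^2 + 10·s·t + s - 4]].
At the point, J = [[16.0000, 0.332294], [34.0000, 32.0000]] (det J = 500.702015).
Solving J·Δ = −F gives Δ = (-0.3086, -0.7346).
Then the next iterate is (s, t)₁ = (1.1914, 1.2654).
Round to (1.1914, 1.2654) and repeat: F = (1.497569, 9.576871), J = [[8.561190, -0.441274], [15.301976, 15.106244]].
Δ = (-0.1973, -0.4341), so (s, t)₂ = (0.9941, 0.8313).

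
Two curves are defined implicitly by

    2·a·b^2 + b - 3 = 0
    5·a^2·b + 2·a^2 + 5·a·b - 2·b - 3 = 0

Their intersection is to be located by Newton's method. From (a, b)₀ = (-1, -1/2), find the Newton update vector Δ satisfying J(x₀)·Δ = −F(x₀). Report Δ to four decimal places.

(-2.2857, 1.7143)

At (-1, -1/2): F = (-4.0000, 0.0000).
Jacobian J = [[2·b^2, 4·a·b + 1], [10·a·b + 4·a + 5·b, 5·a^2 + 5·a - 2]].
At the point, J = [[0.5000, 3.0000], [-1.5000, -2.0000]] (det J = 3.5000).
Solving J·Δ = −F gives Δ = (-2.2857, 1.7143).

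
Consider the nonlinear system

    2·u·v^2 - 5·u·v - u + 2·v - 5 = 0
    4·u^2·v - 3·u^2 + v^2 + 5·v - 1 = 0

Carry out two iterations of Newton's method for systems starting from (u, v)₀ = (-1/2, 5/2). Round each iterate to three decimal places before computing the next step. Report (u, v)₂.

At (-1/2, 5/2): F = (0.500, 19.500).
Jacobian J = [[2·v^2 - 5·v - 1, 4·u·v - 5·u + 2], [8·u·v - 6·u, 4·u^2 + 2·v + 5]].
At the point, J = [[-1.000, -0.500], [-7.000, 11.000]] (det J = -14.500).
Solving J·Δ = −F gives Δ = (1.052, -1.103).
Then the next iterate is (u, v)₁ = (0.552, 1.397).
Round to (0.552, 1.397) and repeat: F = (-4.45914, 8.72518), J = [[-4.08178, 2.32458], [2.85715, 9.01282]].
Δ = (-1.392, -0.527), so (u, v)₂ = (-0.840, 0.870).

(-0.840, 0.870)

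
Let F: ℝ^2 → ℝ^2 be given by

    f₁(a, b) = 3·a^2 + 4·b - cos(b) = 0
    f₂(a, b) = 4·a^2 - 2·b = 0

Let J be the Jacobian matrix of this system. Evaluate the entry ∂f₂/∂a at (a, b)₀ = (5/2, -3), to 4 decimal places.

∂f₂/∂a = 8·a.
At (5/2, -3) this is 20.0000.

20.0000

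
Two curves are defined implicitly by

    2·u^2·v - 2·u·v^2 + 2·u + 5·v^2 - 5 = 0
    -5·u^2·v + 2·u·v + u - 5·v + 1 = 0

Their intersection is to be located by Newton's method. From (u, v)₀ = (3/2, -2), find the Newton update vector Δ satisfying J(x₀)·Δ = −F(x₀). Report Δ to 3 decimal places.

(-0.424, 1.324)

At (3/2, -2): F = (-3.000, 29.000).
Jacobian J = [[4·u·v - 2·v^2 + 2, 2·u^2 - 4·u·v + 10·v], [-10·u·v + 2·v + 1, -5·u^2 + 2·u - 5]].
At the point, J = [[-18.000, -3.500], [27.000, -13.250]] (det J = 333.000).
Solving J·Δ = −F gives Δ = (-0.424, 1.324).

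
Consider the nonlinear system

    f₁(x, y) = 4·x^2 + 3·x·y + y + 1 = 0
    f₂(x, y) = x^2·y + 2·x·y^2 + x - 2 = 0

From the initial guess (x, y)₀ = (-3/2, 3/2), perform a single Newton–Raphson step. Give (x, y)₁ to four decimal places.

At (-3/2, 3/2): F = (4.7500, -6.8750).
Jacobian J = [[8·x + 3·y, 3·x + 1], [2·x·y + 2·y^2 + 1, x^2 + 4·x·y]].
At the point, J = [[-7.5000, -3.5000], [1.0000, -6.7500]] (det J = 54.1250).
Solving J·Δ = −F gives Δ = (1.0370, -0.8649).
Then the next iterate is (x, y)₁ = (-0.4630, 0.6351).

(-0.4630, 0.6351)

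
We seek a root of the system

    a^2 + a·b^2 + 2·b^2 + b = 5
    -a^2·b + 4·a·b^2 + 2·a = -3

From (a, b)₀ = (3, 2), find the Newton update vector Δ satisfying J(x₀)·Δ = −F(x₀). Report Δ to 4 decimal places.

(-0.7386, -0.8864)

At (3, 2): F = (26.0000, 39.0000).
Jacobian J = [[2·a + b^2, 2·a·b + 4·b + 1], [-2·a·b + 4·b^2 + 2, -a^2 + 8·a·b]].
At the point, J = [[10.0000, 21.0000], [6.0000, 39.0000]] (det J = 264.0000).
Solving J·Δ = −F gives Δ = (-0.7386, -0.8864).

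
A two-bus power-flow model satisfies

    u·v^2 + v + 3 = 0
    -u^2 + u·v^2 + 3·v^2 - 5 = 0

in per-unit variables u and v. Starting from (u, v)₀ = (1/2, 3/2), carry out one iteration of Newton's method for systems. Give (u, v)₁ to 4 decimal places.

(-2.0610, 1.5549)

At (1/2, 3/2): F = (5.6250, 2.6250).
Jacobian J = [[v^2, 2·u·v + 1], [-2·u + v^2, 2·u·v + 6·v]].
At the point, J = [[2.2500, 2.5000], [1.2500, 10.5000]] (det J = 20.5000).
Solving J·Δ = −F gives Δ = (-2.5610, 0.0549).
Then the next iterate is (u, v)₁ = (-2.0610, 1.5549).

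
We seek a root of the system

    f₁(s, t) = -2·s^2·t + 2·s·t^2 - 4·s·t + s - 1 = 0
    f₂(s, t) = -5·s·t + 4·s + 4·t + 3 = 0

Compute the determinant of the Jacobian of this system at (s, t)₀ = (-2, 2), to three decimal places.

142.000

J = [[-4·s·t + 2·t^2 - 4·t + 1, -2·s^2 + 4·s·t - 4·s], [-5·t + 4, -5·s + 4]].
At the point, J = [[17.000, -16.000], [-6.000, 14.000]].
det J = 142.000.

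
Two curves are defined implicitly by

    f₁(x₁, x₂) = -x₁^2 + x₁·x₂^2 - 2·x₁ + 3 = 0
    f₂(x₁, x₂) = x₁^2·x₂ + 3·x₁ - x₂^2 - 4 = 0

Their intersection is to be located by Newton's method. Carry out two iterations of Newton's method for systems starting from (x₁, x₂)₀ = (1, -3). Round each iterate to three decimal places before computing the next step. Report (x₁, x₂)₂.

(1.072, -0.421)

At (1, -3): F = (9.000, -13.000).
Jacobian J = [[-2·x₁ + x₂^2 - 2, 2·x₁·x₂], [2·x₁·x₂ + 3, x₁^2 - 2·x₂]].
At the point, J = [[5.000, -6.000], [-3.000, 7.000]] (det J = 17.000).
Solving J·Δ = −F gives Δ = (0.882, 2.235).
Then the next iterate is (x₁, x₂)₁ = (1.882, -0.765).
Round to (1.882, -0.765) and repeat: F = (-3.20453, -1.64880), J = [[-5.17877, -2.87946], [0.12054, 5.07192]].
Δ = (-0.810, 0.344), so (x₁, x₂)₂ = (1.072, -0.421).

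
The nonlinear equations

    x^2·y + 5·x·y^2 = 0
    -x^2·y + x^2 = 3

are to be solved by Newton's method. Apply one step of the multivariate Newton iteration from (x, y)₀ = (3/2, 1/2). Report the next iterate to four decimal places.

(2.0541, 0.0360)

At (3/2, 1/2): F = (3.0000, -1.8750).
Jacobian J = [[2·x·y + 5·y^2, x^2 + 10·x·y], [-2·x·y + 2·x, -x^2]].
At the point, J = [[2.7500, 9.7500], [1.5000, -2.2500]] (det J = -20.8125).
Solving J·Δ = −F gives Δ = (0.5541, -0.4640).
Then the next iterate is (x, y)₁ = (2.0541, 0.0360).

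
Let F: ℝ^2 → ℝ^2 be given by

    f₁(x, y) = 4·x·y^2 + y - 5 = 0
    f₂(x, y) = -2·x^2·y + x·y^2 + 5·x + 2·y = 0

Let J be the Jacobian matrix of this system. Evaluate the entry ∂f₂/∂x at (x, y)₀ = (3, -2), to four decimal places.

33.0000

∂f₂/∂x = -4·x·y + y^2 + 5.
At (3, -2) this is 33.0000.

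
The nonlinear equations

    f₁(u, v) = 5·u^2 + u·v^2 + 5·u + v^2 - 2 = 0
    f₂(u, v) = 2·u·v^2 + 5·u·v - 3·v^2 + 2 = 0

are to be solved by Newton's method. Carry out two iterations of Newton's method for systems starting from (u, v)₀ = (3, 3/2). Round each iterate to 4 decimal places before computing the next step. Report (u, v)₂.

At (3, 3/2): F = (67.0000, 31.2500).
Jacobian J = [[10·u + v^2 + 5, 2·u·v + 2·v], [2·v^2 + 5·v, 4·u·v + 5·u - 6·v]].
At the point, J = [[37.2500, 12.0000], [12.0000, 24.0000]] (det J = 750.0000).
Solving J·Δ = −F gives Δ = (-1.6440, -0.4801).
Then the next iterate is (u, v)₁ = (1.3560, 1.0199).
Round to (1.3560, 1.0199) and repeat: F = (16.424382, 8.615346), J = [[19.600196, 4.805769], [7.179892, 6.192538]].
Δ = (-0.6942, -0.5864), so (u, v)₂ = (0.6618, 0.4335).

(0.6618, 0.4335)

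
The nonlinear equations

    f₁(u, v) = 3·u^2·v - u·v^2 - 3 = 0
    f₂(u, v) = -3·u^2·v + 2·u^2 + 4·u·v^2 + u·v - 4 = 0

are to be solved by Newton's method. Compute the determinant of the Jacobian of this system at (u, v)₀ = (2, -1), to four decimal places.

-30.0000

J = [[6·u·v - v^2, 3·u^2 - 2·u·v], [-6·u·v + 4·u + 4·v^2 + v, -3·u^2 + 8·u·v + u]].
At the point, J = [[-13.0000, 16.0000], [23.0000, -26.0000]].
det J = -30.0000.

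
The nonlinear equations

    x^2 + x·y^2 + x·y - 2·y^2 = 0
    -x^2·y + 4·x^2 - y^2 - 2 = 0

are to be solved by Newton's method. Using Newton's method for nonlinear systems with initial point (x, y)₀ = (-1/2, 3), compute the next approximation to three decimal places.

At (-1/2, 3): F = (-23.750, -10.750).
Jacobian J = [[2·x + y^2 + y, 2·x·y + x - 4·y], [-2·x·y + 8·x, -x^2 - 2·y]].
At the point, J = [[11.000, -15.500], [-1.000, -6.250]] (det J = -84.250).
Solving J·Δ = −F gives Δ = (-0.216, -1.685).
Then the next iterate is (x, y)₁ = (-0.716, 1.315).

(-0.716, 1.315)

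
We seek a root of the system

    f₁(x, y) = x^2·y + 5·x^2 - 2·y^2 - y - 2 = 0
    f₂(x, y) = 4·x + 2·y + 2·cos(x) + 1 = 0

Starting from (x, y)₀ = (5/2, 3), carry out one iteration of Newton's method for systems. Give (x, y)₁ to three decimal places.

(0.903, -2.461)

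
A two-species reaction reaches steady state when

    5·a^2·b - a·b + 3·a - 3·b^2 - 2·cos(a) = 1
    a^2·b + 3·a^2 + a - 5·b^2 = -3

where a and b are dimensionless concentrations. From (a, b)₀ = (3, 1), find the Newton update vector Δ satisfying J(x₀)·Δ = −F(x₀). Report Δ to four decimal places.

(-1.4813, -0.0322)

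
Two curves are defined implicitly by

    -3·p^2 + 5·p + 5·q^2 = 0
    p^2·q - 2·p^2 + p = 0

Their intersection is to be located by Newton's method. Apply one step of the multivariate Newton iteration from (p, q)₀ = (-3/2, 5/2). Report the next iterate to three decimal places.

(-2.582, 2.426)

At (-3/2, 5/2): F = (17.000, -0.375).
Jacobian J = [[-6·p + 5, 10·q], [2·p·q - 4·p + 1, p^2]].
At the point, J = [[14.000, 25.000], [-0.500, 2.250]] (det J = 44.000).
Solving J·Δ = −F gives Δ = (-1.082, -0.074).
Then the next iterate is (p, q)₁ = (-2.582, 2.426).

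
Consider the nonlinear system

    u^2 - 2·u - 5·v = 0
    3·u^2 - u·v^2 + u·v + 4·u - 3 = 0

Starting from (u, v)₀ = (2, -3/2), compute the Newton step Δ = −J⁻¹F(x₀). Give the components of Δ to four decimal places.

(-1.3916, 0.9434)

At (2, -3/2): F = (7.5000, 9.5000).
Jacobian J = [[2·u - 2, -5], [6·u - v^2 + v + 4, -2·u·v + u]].
At the point, J = [[2.0000, -5.0000], [12.2500, 8.0000]] (det J = 77.2500).
Solving J·Δ = −F gives Δ = (-1.3916, 0.9434).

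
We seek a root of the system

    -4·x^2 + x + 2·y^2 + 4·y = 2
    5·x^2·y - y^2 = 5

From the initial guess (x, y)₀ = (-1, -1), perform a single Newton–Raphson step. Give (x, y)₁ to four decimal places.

(0.0000, -0.8571)

At (-1, -1): F = (-9.0000, -11.0000).
Jacobian J = [[-8·x + 1, 4·y + 4], [10·x·y, 5·x^2 - 2·y]].
At the point, J = [[9.0000, 0.0000], [10.0000, 7.0000]] (det J = 63.0000).
Solving J·Δ = −F gives Δ = (1.0000, 0.1429).
Then the next iterate is (x, y)₁ = (0.0000, -0.8571).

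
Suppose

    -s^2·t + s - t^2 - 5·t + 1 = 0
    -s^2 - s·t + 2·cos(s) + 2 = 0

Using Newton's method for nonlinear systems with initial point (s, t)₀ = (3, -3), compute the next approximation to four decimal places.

(1.6687, -1.5368)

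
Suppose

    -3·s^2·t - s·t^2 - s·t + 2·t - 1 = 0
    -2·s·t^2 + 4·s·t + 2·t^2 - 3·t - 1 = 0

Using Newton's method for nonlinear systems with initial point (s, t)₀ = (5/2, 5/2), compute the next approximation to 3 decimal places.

At (5/2, 5/2): F = (-64.750, -2.250).
Jacobian J = [[-6·s·t - t^2 - t, -3·s^2 - 2·s·t - s + 2], [-2·t^2 + 4·t, -4·s·t + 4·s + 4·t - 3]].
At the point, J = [[-46.250, -31.750], [-2.500, -8.000]] (det J = 290.625).
Solving J·Δ = −F gives Δ = (-1.537, 0.199).
Then the next iterate is (s, t)₁ = (0.963, 2.699).

(0.963, 2.699)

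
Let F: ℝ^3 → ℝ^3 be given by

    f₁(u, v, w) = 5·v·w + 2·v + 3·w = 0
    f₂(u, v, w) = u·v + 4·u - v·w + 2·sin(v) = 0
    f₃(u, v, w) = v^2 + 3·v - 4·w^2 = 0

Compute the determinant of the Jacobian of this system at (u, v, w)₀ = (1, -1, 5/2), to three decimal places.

864.000

J = [[0, 5·w + 2, 5·v + 3], [v + 4, u - w + 2·cos(v), -v], [0, 2·v + 3, -8·w]].
At the point, J = [[0.000, 14.500, -2.000], [3.000, -0.41940, 1.000], [0.000, 1.000, -20.000]].
det J = 864.000.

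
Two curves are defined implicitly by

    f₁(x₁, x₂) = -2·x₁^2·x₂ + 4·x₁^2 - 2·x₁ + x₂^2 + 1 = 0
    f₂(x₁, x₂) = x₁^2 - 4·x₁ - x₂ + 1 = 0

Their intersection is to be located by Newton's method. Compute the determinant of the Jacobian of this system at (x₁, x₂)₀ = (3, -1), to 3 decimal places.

J = [[-4·x₁·x₂ + 8·x₁ - 2, -2·x₁^2 + 2·x₂], [2·x₁ - 4, -1]].
At the point, J = [[34.000, -20.000], [2.000, -1.000]].
det J = 6.000.

6.000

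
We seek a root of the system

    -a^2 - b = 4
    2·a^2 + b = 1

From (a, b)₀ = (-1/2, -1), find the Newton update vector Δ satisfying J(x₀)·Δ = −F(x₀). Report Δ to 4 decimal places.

(-4.7500, -8.0000)

At (-1/2, -1): F = (-3.2500, -1.5000).
Jacobian J = [[-2·a, -1], [4·a, 1]].
At the point, J = [[1.0000, -1.0000], [-2.0000, 1.0000]] (det J = -1.0000).
Solving J·Δ = −F gives Δ = (-4.7500, -8.0000).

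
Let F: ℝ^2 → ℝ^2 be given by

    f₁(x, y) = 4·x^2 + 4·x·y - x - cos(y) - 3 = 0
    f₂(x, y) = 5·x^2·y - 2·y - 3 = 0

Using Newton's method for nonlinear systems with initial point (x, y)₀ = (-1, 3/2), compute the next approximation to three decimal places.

(-1.143, 0.287)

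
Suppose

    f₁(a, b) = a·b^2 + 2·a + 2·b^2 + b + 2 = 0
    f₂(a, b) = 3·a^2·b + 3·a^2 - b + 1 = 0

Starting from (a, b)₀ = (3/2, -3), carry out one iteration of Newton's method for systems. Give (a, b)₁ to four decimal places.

(1.5088, -1.3201)

At (3/2, -3): F = (33.5000, -9.5000).
Jacobian J = [[b^2 + 2, 2·a·b + 4·b + 1], [6·a·b + 6·a, 3·a^2 - 1]].
At the point, J = [[11.0000, -20.0000], [-18.0000, 5.7500]] (det J = -296.7500).
Solving J·Δ = −F gives Δ = (0.0088, 1.6799).
Then the next iterate is (a, b)₁ = (1.5088, -1.3201).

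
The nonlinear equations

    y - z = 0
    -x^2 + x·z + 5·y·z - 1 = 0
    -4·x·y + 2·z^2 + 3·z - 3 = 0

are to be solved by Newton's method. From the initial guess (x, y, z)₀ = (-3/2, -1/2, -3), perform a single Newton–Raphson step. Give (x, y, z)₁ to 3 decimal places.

At (-3/2, -1/2, -3): F = (2.500, 8.750, 3.000).
Jacobian J = [[0, 1, -1], [-2·x + z, 5·z, x + 5·y], [-4·y, -4·x, 4·z + 3]].
At the point, J = [[0.000, 1.000, -1.000], [0.000, -15.000, -4.000], [2.000, 6.000, -9.000]] (det J = -38.000).
Solving J·Δ = −F gives Δ = (9.651, -0.066, 2.434).
Then the next iterate is (x, y, z)₁ = (8.151, -0.566, -0.566).

(8.151, -0.566, -0.566)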